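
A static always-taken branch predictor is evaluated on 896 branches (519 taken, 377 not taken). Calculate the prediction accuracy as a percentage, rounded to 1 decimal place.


Predictor: always-taken
Correct predictions = 519
Accuracy = 519 / 896 * 100 = 57.9%

57.9


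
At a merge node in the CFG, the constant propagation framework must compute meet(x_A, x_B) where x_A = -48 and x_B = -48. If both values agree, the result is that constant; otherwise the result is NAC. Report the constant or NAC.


Meet operation: if both paths give the same constant, result is that constant; if they differ, result is NAC (not-a-constant).
Path A: -48, Path B: -48 -> equal
Result: constant -> -48

-48


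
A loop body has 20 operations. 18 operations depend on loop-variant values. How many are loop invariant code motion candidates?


Invariant candidates = total - loop-dependent
= 20 - 18 = 2

2


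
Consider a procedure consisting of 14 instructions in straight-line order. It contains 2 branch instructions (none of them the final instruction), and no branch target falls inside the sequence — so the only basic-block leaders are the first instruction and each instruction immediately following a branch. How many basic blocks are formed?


With no in-sequence branch targets, the leaders are the first instruction plus the instruction after each branch.
Number of basic blocks = branches + 1
= 2 + 1 = 3

3


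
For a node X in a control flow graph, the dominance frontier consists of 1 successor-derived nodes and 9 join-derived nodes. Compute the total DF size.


DF(X) = direct successor contributions + join point contributions
= 1 + 9 = 10

10


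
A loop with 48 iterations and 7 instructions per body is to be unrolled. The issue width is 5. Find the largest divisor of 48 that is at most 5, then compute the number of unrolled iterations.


Largest divisor of 48 <= 5 is 4
New iterations = 48 / 4 = 12

12


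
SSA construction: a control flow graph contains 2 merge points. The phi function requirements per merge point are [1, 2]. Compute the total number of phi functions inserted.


Total phi functions = sum of phi functions at each join node
= 1 + 2 = 3

3


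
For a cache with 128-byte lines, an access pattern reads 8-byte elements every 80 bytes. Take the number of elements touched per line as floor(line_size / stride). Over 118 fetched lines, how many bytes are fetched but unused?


Elements per line = floor(128 / 80) = 1
Bytes used per line = 1 * 8 = 8
Wasted per line = 128 - 8 = 120
Total wasted = 120 * 118 = 14160

14160


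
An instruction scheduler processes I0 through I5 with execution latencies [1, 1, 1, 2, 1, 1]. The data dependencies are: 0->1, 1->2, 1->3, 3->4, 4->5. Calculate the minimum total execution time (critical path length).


Compute longest path through dependency graph: dist(Ik) = max over predecessors of dist + latency(Ik).
dist(I0) = latency 1 = 1
dist(I1) = dist(I0) + 1 = 1 + 1 = 2
dist(I2) = dist(I1) + 1 = 2 + 1 = 3
dist(I3) = dist(I1) + 2 = 2 + 2 = 4
dist(I4) = dist(I3) + 1 = 4 + 1 = 5
dist(I5) = dist(I4) + 1 = 5 + 1 = 6
Critical path = max dist = 6

6


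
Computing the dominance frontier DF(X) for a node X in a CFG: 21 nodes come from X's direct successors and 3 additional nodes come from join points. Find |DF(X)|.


DF(X) = direct successor contributions + join point contributions
= 21 + 3 = 24

24


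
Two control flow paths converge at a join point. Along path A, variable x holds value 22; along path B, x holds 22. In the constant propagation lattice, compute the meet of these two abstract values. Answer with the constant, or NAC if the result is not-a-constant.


Meet operation: if both paths give the same constant, result is that constant; if they differ, result is NAC (not-a-constant).
Path A: 22, Path B: 22 -> equal
Result: constant -> 22

22


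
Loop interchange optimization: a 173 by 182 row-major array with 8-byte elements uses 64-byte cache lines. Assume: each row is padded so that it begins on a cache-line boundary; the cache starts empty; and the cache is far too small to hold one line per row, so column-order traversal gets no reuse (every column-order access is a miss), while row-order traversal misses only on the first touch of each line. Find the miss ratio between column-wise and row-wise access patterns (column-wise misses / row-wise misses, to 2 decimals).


Each row occupies 182 * 8 = 1456 bytes and starts on a line boundary, so it spans ceil(1456 / 64) = 23 cache lines.
Row-major traversal misses (one per line touched): 173 * ceil(182 * 8 / 64) = 3979
Column-major traversal misses (no reuse, every access misses): 173 * 182 = 31486
Ratio = 31486 / 3979 = 7.91

7.91


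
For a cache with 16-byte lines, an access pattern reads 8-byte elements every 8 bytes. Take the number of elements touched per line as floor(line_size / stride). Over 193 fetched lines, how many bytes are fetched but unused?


Elements per line = floor(16 / 8) = 2
Bytes used per line = 2 * 8 = 16
Wasted per line = 16 - 16 = 0
Total wasted = 0 * 193 = 0

0


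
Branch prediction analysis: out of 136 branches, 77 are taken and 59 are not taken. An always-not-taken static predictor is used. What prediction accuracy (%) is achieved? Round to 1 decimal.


Predictor: always-not-taken
Correct predictions = 59
Accuracy = 59 / 136 * 100 = 43.4%

43.4


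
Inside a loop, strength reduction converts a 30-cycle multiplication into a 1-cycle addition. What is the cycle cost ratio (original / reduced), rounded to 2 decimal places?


Ratio = mult_cost / add_cost = 30 / 1 = 30.0

30.0


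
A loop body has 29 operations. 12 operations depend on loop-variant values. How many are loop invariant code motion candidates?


Invariant candidates = total - loop-dependent
= 29 - 12 = 17

17


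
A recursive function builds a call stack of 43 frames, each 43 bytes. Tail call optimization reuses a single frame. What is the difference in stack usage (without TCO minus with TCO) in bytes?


Without TCO: 43 * 43 = 1849 bytes
With TCO: reuse 1 frame = 43 bytes
Savings = 1849 - 43 = 1806

1806


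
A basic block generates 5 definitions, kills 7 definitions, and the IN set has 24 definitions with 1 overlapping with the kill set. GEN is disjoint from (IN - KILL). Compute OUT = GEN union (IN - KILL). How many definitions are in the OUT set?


IN - KILL: 24 - 1 = 23 surviving definitions
OUT = GEN + surviving = 5 + 23 = 28

28


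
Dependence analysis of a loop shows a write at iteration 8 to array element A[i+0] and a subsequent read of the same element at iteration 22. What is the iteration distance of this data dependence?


Distance = read iteration - write iteration
= 22 - 8 = 14

14


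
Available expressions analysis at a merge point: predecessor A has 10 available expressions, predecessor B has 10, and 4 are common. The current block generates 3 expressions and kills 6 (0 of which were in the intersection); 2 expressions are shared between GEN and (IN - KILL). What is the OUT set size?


IN = intersection of predecessors = 4
IN - KILL = 4 - 0 = 4
|OUT| = |GEN| + |IN - KILL| - |GEN ∩ (IN - KILL)| = 3 + 4 - 2 = 5

5


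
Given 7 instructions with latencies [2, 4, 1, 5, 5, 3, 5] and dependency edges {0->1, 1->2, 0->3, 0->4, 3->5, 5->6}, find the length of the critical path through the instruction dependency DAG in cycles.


Compute longest path through dependency graph: dist(Ik) = max over predecessors of dist + latency(Ik).
dist(I0) = latency 2 = 2
dist(I1) = dist(I0) + 4 = 2 + 4 = 6
dist(I2) = dist(I1) + 1 = 6 + 1 = 7
dist(I3) = dist(I0) + 5 = 2 + 5 = 7
dist(I4) = dist(I0) + 5 = 2 + 5 = 7
dist(I5) = dist(I3) + 3 = 7 + 3 = 10
dist(I6) = dist(I5) + 5 = 10 + 5 = 15
Critical path = max dist = 15

15


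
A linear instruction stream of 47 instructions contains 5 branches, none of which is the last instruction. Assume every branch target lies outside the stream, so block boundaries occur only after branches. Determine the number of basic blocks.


With no in-sequence branch targets, the leaders are the first instruction plus the instruction after each branch.
Number of basic blocks = branches + 1
= 5 + 1 = 6

6


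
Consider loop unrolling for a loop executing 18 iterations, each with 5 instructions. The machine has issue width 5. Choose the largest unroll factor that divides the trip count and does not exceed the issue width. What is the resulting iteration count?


Largest divisor of 18 <= 5 is 3
New iterations = 18 / 3 = 6

6


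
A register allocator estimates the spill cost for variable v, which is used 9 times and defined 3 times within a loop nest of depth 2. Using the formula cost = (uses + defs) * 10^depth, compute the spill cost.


uses + defs = 9 + 3 = 12
10^2 = 100
Spill cost = 12 * 100 = 1200

1200


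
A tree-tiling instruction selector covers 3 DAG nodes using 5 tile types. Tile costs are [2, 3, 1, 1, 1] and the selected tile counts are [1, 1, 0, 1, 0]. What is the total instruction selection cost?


Total cost = sum(count_i * cost_i)
= 1*2 + 1*3 + 0*1 + 1*1 + 0*1
= 6

6


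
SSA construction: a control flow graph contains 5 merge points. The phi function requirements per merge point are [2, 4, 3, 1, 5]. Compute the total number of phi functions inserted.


Total phi functions = sum of phi functions at each join node
= 2 + 4 + 3 + 1 + 5 = 15

15


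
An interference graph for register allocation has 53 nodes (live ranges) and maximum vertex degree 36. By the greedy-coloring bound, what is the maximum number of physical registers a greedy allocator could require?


Greedy coloring never needs more than (max_degree + 1) colors: when coloring a vertex, at most max_degree neighbors are already colored.
Upper bound = 36 + 1 = 37

37


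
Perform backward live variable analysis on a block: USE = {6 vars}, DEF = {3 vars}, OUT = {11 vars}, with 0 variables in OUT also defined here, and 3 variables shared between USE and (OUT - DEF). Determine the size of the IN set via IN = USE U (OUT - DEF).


OUT - DEF: 11 - 0 = 11
|IN| = |USE| + |OUT - DEF| - |USE ∩ (OUT - DEF)| = 6 + 11 - 3 = 14

14


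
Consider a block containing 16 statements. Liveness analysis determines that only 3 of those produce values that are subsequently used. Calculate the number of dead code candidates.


Dead code = total statements - live definitions
= 16 - 3 = 13

13


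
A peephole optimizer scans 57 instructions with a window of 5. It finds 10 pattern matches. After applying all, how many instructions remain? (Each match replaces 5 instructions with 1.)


Each match removes 4 instructions.
Total removed = 10 * 4 = 40
Remaining = 57 - 40 = 17

17


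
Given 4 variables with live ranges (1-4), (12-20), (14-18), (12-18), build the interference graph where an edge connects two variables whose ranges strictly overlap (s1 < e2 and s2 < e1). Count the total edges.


Check all pairs for overlapping intervals.
Two intervals (s1,e1) and (s2,e2) overlap if s1 < e2 and s2 < e1.
v0 (1-4) vs v1..v3: overlaps none -> 0
v1 (12-20) vs v2..v3: overlaps v2, v3 -> 2
v2 (14-18) vs v3: overlaps v3 -> 1
Total overlapping pairs = 0 + 2 + 1 = 3

3


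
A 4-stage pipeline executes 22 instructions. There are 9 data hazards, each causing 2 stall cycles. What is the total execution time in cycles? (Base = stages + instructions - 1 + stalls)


Base cycles = 4 + 22 - 1 = 25
Total stalls = 9 * 2 = 18
Total = 25 + 18 = 43

43


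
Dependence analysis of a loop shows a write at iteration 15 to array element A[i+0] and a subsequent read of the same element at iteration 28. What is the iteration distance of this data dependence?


Distance = read iteration - write iteration
= 28 - 15 = 13

13


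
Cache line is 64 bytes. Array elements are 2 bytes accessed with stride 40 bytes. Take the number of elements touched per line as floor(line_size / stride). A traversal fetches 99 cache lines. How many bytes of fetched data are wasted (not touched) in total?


Elements per line = floor(64 / 40) = 1
Bytes used per line = 1 * 2 = 2
Wasted per line = 64 - 2 = 62
Total wasted = 62 * 99 = 6138

6138


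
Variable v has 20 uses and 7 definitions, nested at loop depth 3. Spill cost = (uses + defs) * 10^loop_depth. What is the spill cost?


uses + defs = 20 + 7 = 27
10^3 = 1000
Spill cost = 27 * 1000 = 27000

27000


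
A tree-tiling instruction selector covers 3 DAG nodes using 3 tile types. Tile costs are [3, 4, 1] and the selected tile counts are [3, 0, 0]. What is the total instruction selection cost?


Total cost = sum(count_i * cost_i)
= 3*3 + 0*4 + 0*1
= 9

9


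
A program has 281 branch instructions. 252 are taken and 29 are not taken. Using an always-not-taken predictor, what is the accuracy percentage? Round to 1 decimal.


Predictor: always-not-taken
Correct predictions = 29
Accuracy = 29 / 281 * 100 = 10.3%

10.3


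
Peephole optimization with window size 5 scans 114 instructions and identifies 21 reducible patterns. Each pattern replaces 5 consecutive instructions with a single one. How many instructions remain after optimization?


Each match removes 4 instructions.
Total removed = 21 * 4 = 84
Remaining = 114 - 84 = 30

30


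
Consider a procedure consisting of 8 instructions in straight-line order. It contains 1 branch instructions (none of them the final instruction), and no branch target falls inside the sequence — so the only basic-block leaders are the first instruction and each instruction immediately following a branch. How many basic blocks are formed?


With no in-sequence branch targets, the leaders are the first instruction plus the instruction after each branch.
Number of basic blocks = branches + 1
= 1 + 1 = 2

2


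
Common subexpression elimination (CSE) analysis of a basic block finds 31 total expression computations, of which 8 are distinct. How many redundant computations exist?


CSE count = total expressions - unique expressions
= 31 - 8 = 23

23


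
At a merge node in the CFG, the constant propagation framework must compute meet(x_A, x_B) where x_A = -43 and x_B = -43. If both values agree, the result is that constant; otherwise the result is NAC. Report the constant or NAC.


Meet operation: if both paths give the same constant, result is that constant; if they differ, result is NAC (not-a-constant).
Path A: -43, Path B: -43 -> equal
Result: constant -> -43

-43


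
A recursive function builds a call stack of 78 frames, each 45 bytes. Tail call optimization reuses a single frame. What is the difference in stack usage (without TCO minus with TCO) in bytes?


Without TCO: 78 * 45 = 3510 bytes
With TCO: reuse 1 frame = 45 bytes
Savings = 3510 - 45 = 3465

3465


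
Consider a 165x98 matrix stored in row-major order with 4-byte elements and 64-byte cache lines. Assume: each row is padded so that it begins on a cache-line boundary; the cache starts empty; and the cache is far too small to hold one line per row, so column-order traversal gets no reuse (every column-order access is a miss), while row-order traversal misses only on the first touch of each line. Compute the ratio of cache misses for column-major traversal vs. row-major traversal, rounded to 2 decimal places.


Each row occupies 98 * 4 = 392 bytes and starts on a line boundary, so it spans ceil(392 / 64) = 7 cache lines.
Row-major traversal misses (one per line touched): 165 * ceil(98 * 4 / 64) = 1155
Column-major traversal misses (no reuse, every access misses): 165 * 98 = 16170
Ratio = 16170 / 1155 = 14.0

14.0


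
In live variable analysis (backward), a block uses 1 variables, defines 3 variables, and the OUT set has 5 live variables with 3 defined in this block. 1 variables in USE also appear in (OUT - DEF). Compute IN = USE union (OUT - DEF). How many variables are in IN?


OUT - DEF: 5 - 3 = 2
|IN| = |USE| + |OUT - DEF| - |USE ∩ (OUT - DEF)| = 1 + 2 - 1 = 2

2


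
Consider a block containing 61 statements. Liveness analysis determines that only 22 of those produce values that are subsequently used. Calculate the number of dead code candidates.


Dead code = total statements - live definitions
= 61 - 22 = 39

39


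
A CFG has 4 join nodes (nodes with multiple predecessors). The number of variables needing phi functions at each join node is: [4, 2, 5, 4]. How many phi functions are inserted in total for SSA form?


Total phi functions = sum of phi functions at each join node
= 4 + 2 + 5 + 4 = 15

15


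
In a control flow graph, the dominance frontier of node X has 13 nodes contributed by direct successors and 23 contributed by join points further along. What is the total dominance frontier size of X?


DF(X) = direct successor contributions + join point contributions
= 13 + 23 = 36

36


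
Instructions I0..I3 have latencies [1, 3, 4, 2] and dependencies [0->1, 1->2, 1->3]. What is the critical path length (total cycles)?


Compute longest path through dependency graph: dist(Ik) = max over predecessors of dist + latency(Ik).
dist(I0) = latency 1 = 1
dist(I1) = dist(I0) + 3 = 1 + 3 = 4
dist(I2) = dist(I1) + 4 = 4 + 4 = 8
dist(I3) = dist(I1) + 2 = 4 + 2 = 6
Critical path = max dist = 8

8


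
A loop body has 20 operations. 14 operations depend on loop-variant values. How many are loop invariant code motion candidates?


Invariant candidates = total - loop-dependent
= 20 - 14 = 6

6


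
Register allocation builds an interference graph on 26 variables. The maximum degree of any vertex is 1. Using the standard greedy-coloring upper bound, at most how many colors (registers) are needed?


Greedy coloring never needs more than (max_degree + 1) colors: when coloring a vertex, at most max_degree neighbors are already colored.
Upper bound = 1 + 1 = 2

2


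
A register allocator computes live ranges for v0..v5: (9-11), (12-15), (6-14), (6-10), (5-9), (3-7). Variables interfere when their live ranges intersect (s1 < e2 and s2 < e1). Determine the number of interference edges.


Check all pairs for overlapping intervals.
Two intervals (s1,e1) and (s2,e2) overlap if s1 < e2 and s2 < e1.
v0 (9-11) vs v1..v5: overlaps v2, v3 -> 2
v1 (12-15) vs v2..v5: overlaps v2 -> 1
v2 (6-14) vs v3..v5: overlaps v3, v4, v5 -> 3
v3 (6-10) vs v4..v5: overlaps v4, v5 -> 2
v4 (5-9) vs v5: overlaps v5 -> 1
Total overlapping pairs = 2 + 1 + 3 + 2 + 1 = 9

9


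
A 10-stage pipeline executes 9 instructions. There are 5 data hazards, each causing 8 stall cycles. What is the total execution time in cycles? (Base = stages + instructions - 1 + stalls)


Base cycles = 10 + 9 - 1 = 18
Total stalls = 5 * 8 = 40
Total = 18 + 40 = 58

58


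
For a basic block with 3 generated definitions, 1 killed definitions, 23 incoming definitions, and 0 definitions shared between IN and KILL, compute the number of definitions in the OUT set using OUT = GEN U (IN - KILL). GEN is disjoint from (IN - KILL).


IN - KILL: 23 - 0 = 23 surviving definitions
OUT = GEN + surviving = 3 + 23 = 26

26


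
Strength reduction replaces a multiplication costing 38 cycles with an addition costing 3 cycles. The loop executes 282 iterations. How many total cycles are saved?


Per-iteration saving = 38 - 3 = 35
Total saved = 282 * 35 = 9870

9870


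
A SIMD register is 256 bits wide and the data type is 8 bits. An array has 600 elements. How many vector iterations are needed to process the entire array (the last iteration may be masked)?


Width = 256 / 8 = 32 elements per vector op
Iterations = ceil(600 / 32) = 19

19


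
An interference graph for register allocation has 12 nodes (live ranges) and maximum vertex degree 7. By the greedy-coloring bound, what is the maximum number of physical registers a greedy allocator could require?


Greedy coloring never needs more than (max_degree + 1) colors: when coloring a vertex, at most max_degree neighbors are already colored.
Upper bound = 7 + 1 = 8

8


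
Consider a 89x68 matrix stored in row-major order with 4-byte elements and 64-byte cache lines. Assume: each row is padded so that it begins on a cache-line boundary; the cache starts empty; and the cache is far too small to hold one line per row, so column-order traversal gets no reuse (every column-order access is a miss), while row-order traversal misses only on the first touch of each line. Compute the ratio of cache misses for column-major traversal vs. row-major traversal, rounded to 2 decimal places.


Each row occupies 68 * 4 = 272 bytes and starts on a line boundary, so it spans ceil(272 / 64) = 5 cache lines.
Row-major traversal misses (one per line touched): 89 * ceil(68 * 4 / 64) = 445
Column-major traversal misses (no reuse, every access misses): 89 * 68 = 6052
Ratio = 6052 / 445 = 13.6

13.6


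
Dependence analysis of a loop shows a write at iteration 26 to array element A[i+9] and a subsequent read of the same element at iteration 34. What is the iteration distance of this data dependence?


Distance = read iteration - write iteration
= 34 - 26 = 8

8


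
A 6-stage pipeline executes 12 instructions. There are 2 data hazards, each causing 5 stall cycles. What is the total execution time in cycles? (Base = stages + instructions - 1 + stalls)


Base cycles = 6 + 12 - 1 = 17
Total stalls = 2 * 5 = 10
Total = 17 + 10 = 27

27


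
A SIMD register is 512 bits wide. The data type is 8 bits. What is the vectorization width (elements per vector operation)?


Width = SIMD bits / data type bits
= 512 / 8 = 64

64


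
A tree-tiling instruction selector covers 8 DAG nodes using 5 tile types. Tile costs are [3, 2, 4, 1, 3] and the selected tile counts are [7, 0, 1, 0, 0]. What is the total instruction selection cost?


Total cost = sum(count_i * cost_i)
= 7*3 + 0*2 + 1*4 + 0*1 + 0*3
= 25

25


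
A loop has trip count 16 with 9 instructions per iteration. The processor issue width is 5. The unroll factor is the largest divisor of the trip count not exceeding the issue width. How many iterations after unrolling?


Largest divisor of 16 <= 5 is 4
New iterations = 16 / 4 = 4

4


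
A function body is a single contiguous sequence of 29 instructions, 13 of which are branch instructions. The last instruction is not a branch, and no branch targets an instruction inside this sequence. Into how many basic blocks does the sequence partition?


With no in-sequence branch targets, the leaders are the first instruction plus the instruction after each branch.
Number of basic blocks = branches + 1
= 13 + 1 = 14

14


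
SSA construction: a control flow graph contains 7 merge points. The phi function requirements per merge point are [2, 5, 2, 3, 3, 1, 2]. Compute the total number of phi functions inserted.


Total phi functions = sum of phi functions at each join node
= 2 + 5 + 2 + 3 + 3 + 1 + 2 = 18

18


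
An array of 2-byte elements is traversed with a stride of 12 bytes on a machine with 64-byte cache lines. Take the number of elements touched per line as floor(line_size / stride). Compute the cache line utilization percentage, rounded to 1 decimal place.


Elements per cache line = floor(64 / 12) = 5
Bytes used = 5 * 2 = 10
Utilization = 10 / 64 * 100 = 15.6%

15.6


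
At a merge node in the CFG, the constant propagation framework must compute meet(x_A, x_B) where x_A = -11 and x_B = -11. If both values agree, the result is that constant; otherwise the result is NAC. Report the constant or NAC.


Meet operation: if both paths give the same constant, result is that constant; if they differ, result is NAC (not-a-constant).
Path A: -11, Path B: -11 -> equal
Result: constant -> -11

-11


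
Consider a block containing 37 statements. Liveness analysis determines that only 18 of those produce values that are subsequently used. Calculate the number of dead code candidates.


Dead code = total statements - live definitions
= 37 - 18 = 19

19


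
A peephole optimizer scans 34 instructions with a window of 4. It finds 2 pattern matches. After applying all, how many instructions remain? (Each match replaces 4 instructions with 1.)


Each match removes 3 instructions.
Total removed = 2 * 3 = 6
Remaining = 34 - 6 = 28

28


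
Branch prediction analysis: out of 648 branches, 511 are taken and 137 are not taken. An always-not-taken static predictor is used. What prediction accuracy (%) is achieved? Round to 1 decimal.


Predictor: always-not-taken
Correct predictions = 137
Accuracy = 137 / 648 * 100 = 21.1%

21.1


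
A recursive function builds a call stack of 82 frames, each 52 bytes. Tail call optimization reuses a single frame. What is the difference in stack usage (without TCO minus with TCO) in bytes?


Without TCO: 82 * 52 = 4264 bytes
With TCO: reuse 1 frame = 52 bytes
Savings = 4264 - 52 = 4212

4212


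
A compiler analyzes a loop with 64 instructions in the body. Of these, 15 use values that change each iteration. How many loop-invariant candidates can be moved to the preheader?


Invariant candidates = total - loop-dependent
= 64 - 15 = 49

49


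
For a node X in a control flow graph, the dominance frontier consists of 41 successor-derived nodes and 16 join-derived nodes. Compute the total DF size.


DF(X) = direct successor contributions + join point contributions
= 41 + 16 = 57

57


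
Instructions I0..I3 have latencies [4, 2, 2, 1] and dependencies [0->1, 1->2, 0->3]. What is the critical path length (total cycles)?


Compute longest path through dependency graph: dist(Ik) = max over predecessors of dist + latency(Ik).
dist(I0) = latency 4 = 4
dist(I1) = dist(I0) + 2 = 4 + 2 = 6
dist(I2) = dist(I1) + 2 = 6 + 2 = 8
dist(I3) = dist(I0) + 1 = 4 + 1 = 5
Critical path = max dist = 8

8


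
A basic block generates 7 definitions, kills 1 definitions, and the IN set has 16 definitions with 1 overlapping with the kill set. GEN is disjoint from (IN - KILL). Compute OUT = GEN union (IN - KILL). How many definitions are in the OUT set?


IN - KILL: 16 - 1 = 15 surviving definitions
OUT = GEN + surviving = 7 + 15 = 22

22


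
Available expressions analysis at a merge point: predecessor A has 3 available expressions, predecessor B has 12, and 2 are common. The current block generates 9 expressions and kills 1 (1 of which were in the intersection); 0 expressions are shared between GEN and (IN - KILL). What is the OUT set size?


IN = intersection of predecessors = 2
IN - KILL = 2 - 1 = 1
|OUT| = |GEN| + |IN - KILL| - |GEN ∩ (IN - KILL)| = 9 + 1 - 0 = 10

10


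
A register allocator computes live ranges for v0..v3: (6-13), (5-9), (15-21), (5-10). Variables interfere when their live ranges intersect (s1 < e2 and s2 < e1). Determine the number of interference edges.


Check all pairs for overlapping intervals.
Two intervals (s1,e1) and (s2,e2) overlap if s1 < e2 and s2 < e1.
v0 (6-13) vs v1..v3: overlaps v1, v3 -> 2
v1 (5-9) vs v2..v3: overlaps v3 -> 1
v2 (15-21) vs v3: overlaps none -> 0
Total overlapping pairs = 2 + 1 + 0 = 3

3


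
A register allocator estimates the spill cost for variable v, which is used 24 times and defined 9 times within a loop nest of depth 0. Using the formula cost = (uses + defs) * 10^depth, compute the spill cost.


uses + defs = 24 + 9 = 33
10^0 = 1
Spill cost = 33 * 1 = 33

33


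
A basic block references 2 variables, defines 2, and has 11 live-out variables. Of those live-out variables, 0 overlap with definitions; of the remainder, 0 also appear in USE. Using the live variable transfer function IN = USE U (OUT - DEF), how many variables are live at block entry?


OUT - DEF: 11 - 0 = 11
|IN| = |USE| + |OUT - DEF| - |USE ∩ (OUT - DEF)| = 2 + 11 - 0 = 13

13


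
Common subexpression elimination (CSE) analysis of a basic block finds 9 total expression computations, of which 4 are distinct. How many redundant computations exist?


CSE count = total expressions - unique expressions
= 9 - 4 = 5

5


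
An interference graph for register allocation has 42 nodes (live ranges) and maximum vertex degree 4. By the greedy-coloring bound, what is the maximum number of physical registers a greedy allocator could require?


Greedy coloring never needs more than (max_degree + 1) colors: when coloring a vertex, at most max_degree neighbors are already colored.
Upper bound = 4 + 1 = 5

5


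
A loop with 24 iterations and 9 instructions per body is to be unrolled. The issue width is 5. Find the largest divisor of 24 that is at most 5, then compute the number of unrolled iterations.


Largest divisor of 24 <= 5 is 4
New iterations = 24 / 4 = 6

6


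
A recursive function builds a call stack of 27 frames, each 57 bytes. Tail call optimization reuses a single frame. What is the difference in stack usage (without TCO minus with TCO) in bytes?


Without TCO: 27 * 57 = 1539 bytes
With TCO: reuse 1 frame = 57 bytes
Savings = 1539 - 57 = 1482

1482


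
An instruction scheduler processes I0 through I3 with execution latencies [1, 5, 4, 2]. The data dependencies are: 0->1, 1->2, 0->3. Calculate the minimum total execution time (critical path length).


Compute longest path through dependency graph: dist(Ik) = max over predecessors of dist + latency(Ik).
dist(I0) = latency 1 = 1
dist(I1) = dist(I0) + 5 = 1 + 5 = 6
dist(I2) = dist(I1) + 4 = 6 + 4 = 10
dist(I3) = dist(I0) + 2 = 1 + 2 = 3
Critical path = max dist = 10

10


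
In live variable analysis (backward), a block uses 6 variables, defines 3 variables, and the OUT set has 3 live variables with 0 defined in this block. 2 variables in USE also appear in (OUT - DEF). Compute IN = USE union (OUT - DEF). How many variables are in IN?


OUT - DEF: 3 - 0 = 3
|IN| = |USE| + |OUT - DEF| - |USE ∩ (OUT - DEF)| = 6 + 3 - 2 = 7

7


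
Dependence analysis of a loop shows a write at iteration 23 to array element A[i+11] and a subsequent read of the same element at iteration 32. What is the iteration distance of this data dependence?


Distance = read iteration - write iteration
= 32 - 23 = 9

9


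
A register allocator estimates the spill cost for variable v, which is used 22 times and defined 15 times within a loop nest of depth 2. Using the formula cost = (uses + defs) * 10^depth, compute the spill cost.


uses + defs = 22 + 15 = 37
10^2 = 100
Spill cost = 37 * 100 = 3700

3700


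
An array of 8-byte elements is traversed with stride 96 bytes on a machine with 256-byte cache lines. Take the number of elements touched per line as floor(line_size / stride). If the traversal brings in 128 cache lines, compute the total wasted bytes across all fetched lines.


Elements per line = floor(256 / 96) = 2
Bytes used per line = 2 * 8 = 16
Wasted per line = 256 - 16 = 240
Total wasted = 240 * 128 = 30720

30720


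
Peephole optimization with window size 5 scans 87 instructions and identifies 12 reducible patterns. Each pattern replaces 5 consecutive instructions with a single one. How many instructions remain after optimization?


Each match removes 4 instructions.
Total removed = 12 * 4 = 48
Remaining = 87 - 48 = 39

39


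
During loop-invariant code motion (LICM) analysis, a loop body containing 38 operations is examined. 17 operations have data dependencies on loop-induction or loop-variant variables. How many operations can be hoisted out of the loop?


Invariant candidates = total - loop-dependent
= 38 - 17 = 21

21


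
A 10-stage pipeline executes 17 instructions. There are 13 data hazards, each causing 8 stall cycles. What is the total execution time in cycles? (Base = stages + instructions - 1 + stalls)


Base cycles = 10 + 17 - 1 = 26
Total stalls = 13 * 8 = 104
Total = 26 + 104 = 130

130


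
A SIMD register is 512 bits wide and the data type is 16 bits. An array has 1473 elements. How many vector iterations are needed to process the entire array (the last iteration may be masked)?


Width = 512 / 16 = 32 elements per vector op
Iterations = ceil(1473 / 32) = 47

47


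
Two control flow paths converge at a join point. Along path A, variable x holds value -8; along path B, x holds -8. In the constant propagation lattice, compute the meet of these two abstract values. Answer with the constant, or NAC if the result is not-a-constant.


Meet operation: if both paths give the same constant, result is that constant; if they differ, result is NAC (not-a-constant).
Path A: -8, Path B: -8 -> equal
Result: constant -> -8

-8


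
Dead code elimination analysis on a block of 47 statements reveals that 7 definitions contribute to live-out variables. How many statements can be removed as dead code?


Dead code = total statements - live definitions
= 47 - 7 = 40

40


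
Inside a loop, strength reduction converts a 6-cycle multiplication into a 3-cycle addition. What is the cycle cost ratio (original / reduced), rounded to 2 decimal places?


Ratio = mult_cost / add_cost = 6 / 3 = 2.0

2.0


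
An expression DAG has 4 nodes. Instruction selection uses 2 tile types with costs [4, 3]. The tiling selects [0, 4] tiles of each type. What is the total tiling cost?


Total cost = sum(count_i * cost_i)
= 0*4 + 4*3
= 12

12


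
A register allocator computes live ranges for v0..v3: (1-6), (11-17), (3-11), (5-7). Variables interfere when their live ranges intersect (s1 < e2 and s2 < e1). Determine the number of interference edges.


Check all pairs for overlapping intervals.
Two intervals (s1,e1) and (s2,e2) overlap if s1 < e2 and s2 < e1.
v0 (1-6) vs v1..v3: overlaps v2, v3 -> 2
v1 (11-17) vs v2..v3: overlaps none -> 0
v2 (3-11) vs v3: overlaps v3 -> 1
Total overlapping pairs = 2 + 0 + 1 = 3

3


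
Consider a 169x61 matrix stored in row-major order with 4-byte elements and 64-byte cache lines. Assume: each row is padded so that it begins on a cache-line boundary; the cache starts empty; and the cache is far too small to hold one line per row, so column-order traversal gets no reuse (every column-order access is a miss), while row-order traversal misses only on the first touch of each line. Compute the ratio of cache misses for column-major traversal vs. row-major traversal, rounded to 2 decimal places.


Each row occupies 61 * 4 = 244 bytes and starts on a line boundary, so it spans ceil(244 / 64) = 4 cache lines.
Row-major traversal misses (one per line touched): 169 * ceil(61 * 4 / 64) = 676
Column-major traversal misses (no reuse, every access misses): 169 * 61 = 10309
Ratio = 10309 / 676 = 15.25

15.25


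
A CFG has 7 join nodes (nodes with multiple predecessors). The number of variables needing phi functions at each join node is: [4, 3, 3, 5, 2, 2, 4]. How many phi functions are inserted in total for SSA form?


Total phi functions = sum of phi functions at each join node
= 4 + 3 + 3 + 5 + 2 + 2 + 4 = 23

23


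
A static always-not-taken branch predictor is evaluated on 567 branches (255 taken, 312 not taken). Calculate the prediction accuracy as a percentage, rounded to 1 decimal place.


Predictor: always-not-taken
Correct predictions = 312
Accuracy = 312 / 567 * 100 = 55.0%

55.0


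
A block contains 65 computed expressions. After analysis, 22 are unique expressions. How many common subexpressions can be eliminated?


CSE count = total expressions - unique expressions
= 65 - 22 = 43

43


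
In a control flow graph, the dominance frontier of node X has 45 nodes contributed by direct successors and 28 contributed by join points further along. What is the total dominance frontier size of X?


DF(X) = direct successor contributions + join point contributions
= 45 + 28 = 73

73


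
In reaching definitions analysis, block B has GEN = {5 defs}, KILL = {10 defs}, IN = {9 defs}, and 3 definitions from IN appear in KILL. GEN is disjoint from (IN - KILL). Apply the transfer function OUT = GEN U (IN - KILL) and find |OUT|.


IN - KILL: 9 - 3 = 6 surviving definitions
OUT = GEN + surviving = 5 + 6 = 11

11


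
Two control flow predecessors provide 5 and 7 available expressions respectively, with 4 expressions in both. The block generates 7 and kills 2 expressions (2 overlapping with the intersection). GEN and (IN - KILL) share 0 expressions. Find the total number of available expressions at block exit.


IN = intersection of predecessors = 4
IN - KILL = 4 - 2 = 2
|OUT| = |GEN| + |IN - KILL| - |GEN ∩ (IN - KILL)| = 7 + 2 - 0 = 9

9


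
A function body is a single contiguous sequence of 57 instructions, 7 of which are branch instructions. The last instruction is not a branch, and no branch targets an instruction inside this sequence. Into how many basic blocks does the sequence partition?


With no in-sequence branch targets, the leaders are the first instruction plus the instruction after each branch.
Number of basic blocks = branches + 1
= 7 + 1 = 8

8


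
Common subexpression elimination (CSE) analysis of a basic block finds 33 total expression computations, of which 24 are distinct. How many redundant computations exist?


CSE count = total expressions - unique expressions
= 33 - 24 = 9

9


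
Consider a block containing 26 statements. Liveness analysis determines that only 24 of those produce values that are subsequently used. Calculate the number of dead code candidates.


Dead code = total statements - live definitions
= 26 - 24 = 2

2


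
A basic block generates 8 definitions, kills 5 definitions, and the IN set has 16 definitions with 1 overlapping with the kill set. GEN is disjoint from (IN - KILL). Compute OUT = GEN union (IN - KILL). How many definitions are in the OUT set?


IN - KILL: 16 - 1 = 15 surviving definitions
OUT = GEN + surviving = 8 + 15 = 23

23


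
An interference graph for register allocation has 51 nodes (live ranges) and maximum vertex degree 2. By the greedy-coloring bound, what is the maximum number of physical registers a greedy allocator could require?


Greedy coloring never needs more than (max_degree + 1) colors: when coloring a vertex, at most max_degree neighbors are already colored.
Upper bound = 2 + 1 = 3

3


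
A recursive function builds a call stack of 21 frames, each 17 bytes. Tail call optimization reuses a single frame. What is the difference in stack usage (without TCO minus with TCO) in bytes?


Without TCO: 21 * 17 = 357 bytes
With TCO: reuse 1 frame = 17 bytes
Savings = 357 - 17 = 340

340


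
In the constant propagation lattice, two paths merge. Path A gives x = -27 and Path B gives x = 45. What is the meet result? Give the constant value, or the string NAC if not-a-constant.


Meet operation: if both paths give the same constant, result is that constant; if they differ, result is NAC (not-a-constant).
Path A: -27, Path B: 45 -> differ
Result: not-a-constant -> NAC

NAC


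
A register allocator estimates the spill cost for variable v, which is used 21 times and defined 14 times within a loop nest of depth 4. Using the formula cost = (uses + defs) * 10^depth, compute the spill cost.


uses + defs = 21 + 14 = 35
10^4 = 10000
Spill cost = 35 * 10000 = 350000

350000


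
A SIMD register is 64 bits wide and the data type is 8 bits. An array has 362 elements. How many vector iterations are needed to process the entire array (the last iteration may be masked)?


Width = 64 / 8 = 8 elements per vector op
Iterations = ceil(362 / 8) = 46

46


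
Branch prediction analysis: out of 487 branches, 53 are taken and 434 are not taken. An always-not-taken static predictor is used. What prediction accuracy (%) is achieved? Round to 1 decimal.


Predictor: always-not-taken
Correct predictions = 434
Accuracy = 434 / 487 * 100 = 89.1%

89.1


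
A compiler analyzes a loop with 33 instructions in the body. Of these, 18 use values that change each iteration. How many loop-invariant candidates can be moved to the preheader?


Invariant candidates = total - loop-dependent
= 33 - 18 = 15

15


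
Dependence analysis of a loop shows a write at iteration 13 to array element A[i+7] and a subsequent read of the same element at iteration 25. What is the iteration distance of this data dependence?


Distance = read iteration - write iteration
= 25 - 13 = 12

12
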